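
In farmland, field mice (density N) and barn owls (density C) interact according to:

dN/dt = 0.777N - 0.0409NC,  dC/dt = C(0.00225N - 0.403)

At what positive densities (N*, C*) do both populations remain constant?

N* ≈ 179, C* ≈ 19

Set dC/dt = 0 with C > 0: 0.00225N - 0.403 = 0, so N* = 0.403/0.00225 = 179.
Set dN/dt = 0 with N > 0: 0.777 - 0.0409C = 0, so C* = 0.777/0.0409 = 19.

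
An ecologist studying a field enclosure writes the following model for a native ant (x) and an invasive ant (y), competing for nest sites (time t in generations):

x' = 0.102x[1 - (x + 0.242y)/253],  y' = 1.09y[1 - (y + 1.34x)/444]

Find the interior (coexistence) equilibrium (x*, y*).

Setting both brackets to zero gives the nullclines x + 0.242y = 253 and 1.34x + y = 444.
Substituting y = 444 - 1.34x into the first: x(1 - 0.242·1.34) = 253 - 0.242·444.
So x* = 146/0.676 = 215, and then y* = 444 - 1.34·215 = 155.

x* ≈ 215, y* ≈ 155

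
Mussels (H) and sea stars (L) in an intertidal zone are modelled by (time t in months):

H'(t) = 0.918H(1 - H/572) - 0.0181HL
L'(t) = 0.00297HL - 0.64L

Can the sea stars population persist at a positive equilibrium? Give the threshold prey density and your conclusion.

Threshold H = 215; K > 215, so yes, the predator persists.

The predator equation gives dL/dt > 0 only when H > 0.64/0.00297 = 215.
Without the predator, H → K = 572. Since 572 > 215, the predator can invade and persist.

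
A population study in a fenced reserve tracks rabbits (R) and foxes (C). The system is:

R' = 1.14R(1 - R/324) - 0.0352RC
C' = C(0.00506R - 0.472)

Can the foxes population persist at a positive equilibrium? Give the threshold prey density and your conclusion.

Threshold R = 93.3; K > 93.3, so yes, the predator persists.

The predator equation gives dC/dt > 0 only when R > 0.472/0.00506 = 93.3.
Without the predator, R → K = 324. Since 324 > 93.3, the predator can invade and persist.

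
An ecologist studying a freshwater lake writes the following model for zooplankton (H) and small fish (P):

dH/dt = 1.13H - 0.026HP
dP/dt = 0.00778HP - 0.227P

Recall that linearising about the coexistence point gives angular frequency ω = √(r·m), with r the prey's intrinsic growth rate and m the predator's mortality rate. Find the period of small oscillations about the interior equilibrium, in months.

T ≈ 12.4 months

Here r = 1.13 and m = 0.227, so r·m = 0.257.
ω = √0.257 = 0.506 per month, hence T = 2π/ω ≈ 12.4 months.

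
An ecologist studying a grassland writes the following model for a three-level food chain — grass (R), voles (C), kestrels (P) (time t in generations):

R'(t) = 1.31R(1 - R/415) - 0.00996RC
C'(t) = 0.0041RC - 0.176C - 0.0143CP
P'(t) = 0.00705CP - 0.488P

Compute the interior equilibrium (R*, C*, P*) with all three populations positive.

From dP/dt = 0: 0.00705C* = 0.488, so C* = 69.2.
From dR/dt = 0: 1.31(1 - R*/415) = 0.00996·69.2, giving R* = 415·(1 - 0.526) = 197.
From dC/dt = 0: 0.0041·197 - 0.176 = 0.0143P*, so P* = 0.63/0.0143 = 44.1.

R* ≈ 197, C* ≈ 69.2, P* ≈ 44.1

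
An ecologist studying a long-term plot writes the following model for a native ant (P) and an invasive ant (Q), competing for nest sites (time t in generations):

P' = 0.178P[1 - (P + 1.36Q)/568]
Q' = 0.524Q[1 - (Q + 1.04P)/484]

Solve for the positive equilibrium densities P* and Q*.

P* ≈ 218, Q* ≈ 258

Setting both brackets to zero gives the nullclines P + 1.36Q = 568 and 1.04P + Q = 484.
Substituting Q = 484 - 1.04P into the first: P(1 - 1.36·1.04) = 568 - 1.36·484.
So P* = -90.2/-0.414 = 218, and then Q* = 484 - 1.04·218 = 258.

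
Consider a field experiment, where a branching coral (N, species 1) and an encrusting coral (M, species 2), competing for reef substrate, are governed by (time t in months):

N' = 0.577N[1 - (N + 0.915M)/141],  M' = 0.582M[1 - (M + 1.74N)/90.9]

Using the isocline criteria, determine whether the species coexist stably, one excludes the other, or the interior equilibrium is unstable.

Compare the nullcline intercepts: K1/α12 = 141/0.915 = 154 > K2 = 90.9; K2/α21 = 90.9/1.74 = 52.2 < K1 = 141.
Since the inequalities point opposite ways, species 1 can invade but species 2 cannot.

species 1 excludes species 2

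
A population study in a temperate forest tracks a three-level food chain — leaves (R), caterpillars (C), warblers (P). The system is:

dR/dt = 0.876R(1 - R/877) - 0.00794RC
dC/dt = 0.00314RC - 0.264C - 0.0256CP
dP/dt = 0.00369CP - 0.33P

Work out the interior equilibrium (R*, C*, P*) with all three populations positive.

R* ≈ 166, C* ≈ 89.4, P* ≈ 10.1

From dP/dt = 0: 0.00369C* = 0.33, so C* = 89.4.
From dR/dt = 0: 0.876(1 - R*/877) = 0.00794·89.4, giving R* = 877·(1 - 0.811) = 166.
From dC/dt = 0: 0.00314·166 - 0.264 = 0.0256P*, so P* = 0.258/0.0256 = 10.1.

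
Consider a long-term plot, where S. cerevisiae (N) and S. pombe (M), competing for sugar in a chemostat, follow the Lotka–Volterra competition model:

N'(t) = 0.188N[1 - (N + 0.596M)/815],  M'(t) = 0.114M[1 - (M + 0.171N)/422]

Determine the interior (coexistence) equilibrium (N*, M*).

Setting both brackets to zero gives the nullclines N + 0.596M = 815 and 0.171N + M = 422.
Substituting M = 422 - 0.171N into the first: N(1 - 0.596·0.171) = 815 - 0.596·422.
So N* = 563/0.898 = 627, and then M* = 422 - 0.171·627 = 315.

N* ≈ 627, M* ≈ 315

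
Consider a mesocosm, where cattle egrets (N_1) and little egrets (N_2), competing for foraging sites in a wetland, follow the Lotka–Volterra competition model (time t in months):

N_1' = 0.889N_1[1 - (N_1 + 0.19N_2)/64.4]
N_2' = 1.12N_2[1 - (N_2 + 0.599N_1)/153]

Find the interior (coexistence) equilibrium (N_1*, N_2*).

N_1* ≈ 39.9, N_2* ≈ 129

Setting both brackets to zero gives the nullclines N_1 + 0.19N_2 = 64.4 and 0.599N_1 + N_2 = 153.
Substituting N_2 = 153 - 0.599N_1 into the first: N_1(1 - 0.19·0.599) = 64.4 - 0.19·153.
So N_1* = 35.3/0.886 = 39.9, and then N_2* = 153 - 0.599·39.9 = 129.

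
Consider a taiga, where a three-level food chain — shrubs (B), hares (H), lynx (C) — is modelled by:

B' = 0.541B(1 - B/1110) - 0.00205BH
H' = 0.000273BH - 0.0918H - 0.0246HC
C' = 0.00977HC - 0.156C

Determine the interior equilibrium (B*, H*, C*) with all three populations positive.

From dC/dt = 0: 0.00977H* = 0.156, so H* = 16.
From dB/dt = 0: 0.541(1 - B*/1110) = 0.00205·16, giving B* = 1110·(1 - 0.0605) = 1040.
From dH/dt = 0: 0.000273·1040 - 0.0918 = 0.0246C*, so C* = 0.193/0.0246 = 7.84.

B* ≈ 1040, H* ≈ 16, C* ≈ 7.84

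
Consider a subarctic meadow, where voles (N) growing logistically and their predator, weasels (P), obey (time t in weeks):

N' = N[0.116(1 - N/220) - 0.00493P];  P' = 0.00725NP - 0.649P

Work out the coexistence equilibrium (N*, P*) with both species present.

From dP/dt = 0 with P > 0: 0.00725N* = 0.649, so N* = 89.5.
Substitute into dN/dt = 0: 0.116(1 - 89.5/220) = 0.00493P*.
The bracket is 0.593, giving P* = 0.0688/0.00493 = 14.

N* ≈ 89.5, P* ≈ 14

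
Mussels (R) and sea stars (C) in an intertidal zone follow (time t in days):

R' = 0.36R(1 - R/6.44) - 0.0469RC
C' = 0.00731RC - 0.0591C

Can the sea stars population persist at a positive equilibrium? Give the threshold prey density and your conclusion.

The predator equation gives dC/dt > 0 only when R > 0.0591/0.00731 = 8.08.
Without the predator, R → K = 6.44. Since 6.44 < 8.08, the predator cannot invade.

Threshold R = 8.08; K < 8.08, so no, the predator goes extinct.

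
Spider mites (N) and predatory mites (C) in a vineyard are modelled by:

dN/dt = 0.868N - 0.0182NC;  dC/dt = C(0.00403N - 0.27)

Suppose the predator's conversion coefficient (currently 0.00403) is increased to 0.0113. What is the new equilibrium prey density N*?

At the interior fixed point, setting dC/dt = 0 with C > 0 fixes N* = (predator death rate)/(NC coefficient) — independent of the other coefficients.
With the change, N* = 0.27/0.0113 = 23.9; it falls from 67.

N* ≈ 23.9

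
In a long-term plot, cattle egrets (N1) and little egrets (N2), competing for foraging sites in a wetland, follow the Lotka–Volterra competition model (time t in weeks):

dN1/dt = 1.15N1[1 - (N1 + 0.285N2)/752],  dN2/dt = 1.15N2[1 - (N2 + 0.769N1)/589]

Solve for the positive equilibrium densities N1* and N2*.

Setting both brackets to zero gives the nullclines N1 + 0.285N2 = 752 and 0.769N1 + N2 = 589.
Substituting N2 = 589 - 0.769N1 into the first: N1(1 - 0.285·0.769) = 752 - 0.285·589.
So N1* = 584/0.781 = 748, and then N2* = 589 - 0.769·748 = 13.7.

N1* ≈ 748, N2* ≈ 13.7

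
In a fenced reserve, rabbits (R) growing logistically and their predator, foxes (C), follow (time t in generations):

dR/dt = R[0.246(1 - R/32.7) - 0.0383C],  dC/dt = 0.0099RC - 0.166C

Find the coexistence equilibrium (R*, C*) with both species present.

R* ≈ 16.8, C* ≈ 3.13

From dC/dt = 0 with C > 0: 0.0099R* = 0.166, so R* = 16.8.
Substitute into dR/dt = 0: 0.246(1 - 16.8/32.7) = 0.0383C*.
The bracket is 0.487, giving C* = 0.12/0.0383 = 3.13.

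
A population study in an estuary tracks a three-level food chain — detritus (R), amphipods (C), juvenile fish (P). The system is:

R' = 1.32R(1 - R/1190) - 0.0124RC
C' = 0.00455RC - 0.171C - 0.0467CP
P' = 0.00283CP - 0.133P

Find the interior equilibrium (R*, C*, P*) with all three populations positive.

From dP/dt = 0: 0.00283C* = 0.133, so C* = 47.
From dR/dt = 0: 1.32(1 - R*/1190) = 0.0124·47, giving R* = 1190·(1 - 0.441) = 665.
From dC/dt = 0: 0.00455·665 - 0.171 = 0.0467P*, so P* = 2.85/0.0467 = 61.1.

R* ≈ 665, C* ≈ 47, P* ≈ 61.1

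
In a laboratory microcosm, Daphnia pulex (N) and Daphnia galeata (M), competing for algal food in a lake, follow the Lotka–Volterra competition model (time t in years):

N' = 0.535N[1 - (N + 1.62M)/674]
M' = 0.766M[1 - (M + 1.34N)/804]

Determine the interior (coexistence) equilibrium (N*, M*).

N* ≈ 537, M* ≈ 84.7

Setting both brackets to zero gives the nullclines N + 1.62M = 674 and 1.34N + M = 804.
Substituting M = 804 - 1.34N into the first: N(1 - 1.62·1.34) = 674 - 1.62·804.
So N* = -628/-1.17 = 537, and then M* = 804 - 1.34·537 = 84.7.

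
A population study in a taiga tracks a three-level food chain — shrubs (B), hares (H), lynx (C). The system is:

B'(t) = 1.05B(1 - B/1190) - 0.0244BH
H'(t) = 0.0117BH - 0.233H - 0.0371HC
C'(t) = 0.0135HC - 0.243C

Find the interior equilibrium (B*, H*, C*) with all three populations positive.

B* ≈ 692, H* ≈ 18, C* ≈ 212

From dC/dt = 0: 0.0135H* = 0.243, so H* = 18.
From dB/dt = 0: 1.05(1 - B*/1190) = 0.0244·18, giving B* = 1190·(1 - 0.418) = 692.
From dH/dt = 0: 0.0117·692 - 0.233 = 0.0371C*, so C* = 7.87/0.0371 = 212.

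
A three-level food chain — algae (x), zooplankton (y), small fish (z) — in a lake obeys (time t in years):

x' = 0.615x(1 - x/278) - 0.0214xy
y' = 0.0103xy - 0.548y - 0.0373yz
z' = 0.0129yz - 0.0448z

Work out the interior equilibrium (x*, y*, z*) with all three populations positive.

From dz/dt = 0: 0.0129y* = 0.0448, so y* = 3.47.
From dx/dt = 0: 0.615(1 - x*/278) = 0.0214·3.47, giving x* = 278·(1 - 0.121) = 244.
From dy/dt = 0: 0.0103·244 - 0.548 = 0.0373z*, so z* = 1.97/0.0373 = 52.8.

x* ≈ 244, y* ≈ 3.47, z* ≈ 52.8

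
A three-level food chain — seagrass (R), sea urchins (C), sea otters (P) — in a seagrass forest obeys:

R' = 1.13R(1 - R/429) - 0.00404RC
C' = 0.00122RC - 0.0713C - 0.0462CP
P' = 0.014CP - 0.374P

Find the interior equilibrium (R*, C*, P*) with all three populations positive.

From dP/dt = 0: 0.014C* = 0.374, so C* = 26.7.
From dR/dt = 0: 1.13(1 - R*/429) = 0.00404·26.7, giving R* = 429·(1 - 0.0955) = 388.
From dC/dt = 0: 0.00122·388 - 0.0713 = 0.0462P*, so P* = 0.402/0.0462 = 8.7.

R* ≈ 388, C* ≈ 26.7, P* ≈ 8.7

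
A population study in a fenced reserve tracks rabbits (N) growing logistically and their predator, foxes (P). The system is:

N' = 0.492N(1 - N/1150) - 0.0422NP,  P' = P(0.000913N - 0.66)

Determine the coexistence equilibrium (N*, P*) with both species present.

From dP/dt = 0 with P > 0: 0.000913N* = 0.66, so N* = 723.
Substitute into dN/dt = 0: 0.492(1 - 723/1150) = 0.0422P*.
The bracket is 0.371, giving P* = 0.183/0.0422 = 4.33.

N* ≈ 723, P* ≈ 4.33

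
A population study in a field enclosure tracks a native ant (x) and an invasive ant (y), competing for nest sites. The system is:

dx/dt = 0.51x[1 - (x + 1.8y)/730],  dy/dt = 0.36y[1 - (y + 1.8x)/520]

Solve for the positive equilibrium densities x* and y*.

x* ≈ 92, y* ≈ 354

Setting both brackets to zero gives the nullclines x + 1.8y = 730 and 1.8x + y = 520.
Substituting y = 520 - 1.8x into the first: x(1 - 1.8·1.8) = 730 - 1.8·520.
So x* = -206/-2.24 = 92, and then y* = 520 - 1.8·92 = 354.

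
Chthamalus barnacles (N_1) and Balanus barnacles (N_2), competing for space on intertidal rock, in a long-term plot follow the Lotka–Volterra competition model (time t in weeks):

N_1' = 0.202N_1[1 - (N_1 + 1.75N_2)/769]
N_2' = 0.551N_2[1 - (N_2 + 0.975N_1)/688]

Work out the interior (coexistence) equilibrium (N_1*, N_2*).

N_1* ≈ 616, N_2* ≈ 87.5

Setting both brackets to zero gives the nullclines N_1 + 1.75N_2 = 769 and 0.975N_1 + N_2 = 688.
Substituting N_2 = 688 - 0.975N_1 into the first: N_1(1 - 1.75·0.975) = 769 - 1.75·688.
So N_1* = -435/-0.706 = 616, and then N_2* = 688 - 0.975·616 = 87.5.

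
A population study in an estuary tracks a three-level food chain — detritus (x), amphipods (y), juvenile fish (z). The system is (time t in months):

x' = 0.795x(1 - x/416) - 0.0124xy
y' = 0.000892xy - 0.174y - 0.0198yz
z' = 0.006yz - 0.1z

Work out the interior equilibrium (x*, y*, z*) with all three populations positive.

From dz/dt = 0: 0.006y* = 0.1, so y* = 16.7.
From dx/dt = 0: 0.795(1 - x*/416) = 0.0124·16.7, giving x* = 416·(1 - 0.26) = 308.
From dy/dt = 0: 0.000892·308 - 0.174 = 0.0198z*, so z* = 0.101/0.0198 = 5.08.

x* ≈ 308, y* ≈ 16.7, z* ≈ 5.08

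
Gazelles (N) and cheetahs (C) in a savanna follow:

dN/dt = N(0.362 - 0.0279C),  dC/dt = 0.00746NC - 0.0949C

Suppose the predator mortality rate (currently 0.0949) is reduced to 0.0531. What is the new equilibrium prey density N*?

N* ≈ 7.12

At the interior fixed point, setting dC/dt = 0 with C > 0 fixes N* = (predator death rate)/(NC coefficient) — independent of the other coefficients.
With the change, N* = 0.0531/0.00746 = 7.12; it falls from 12.7.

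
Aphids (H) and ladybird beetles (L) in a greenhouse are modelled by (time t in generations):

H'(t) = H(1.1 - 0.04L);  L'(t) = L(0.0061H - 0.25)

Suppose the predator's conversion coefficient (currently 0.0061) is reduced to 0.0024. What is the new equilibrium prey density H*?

H* ≈ 104

At the interior fixed point, setting dL/dt = 0 with L > 0 fixes H* = (predator death rate)/(HL coefficient) — independent of the other coefficients.
With the change, H* = 0.25/0.0024 = 104; it rises from 41.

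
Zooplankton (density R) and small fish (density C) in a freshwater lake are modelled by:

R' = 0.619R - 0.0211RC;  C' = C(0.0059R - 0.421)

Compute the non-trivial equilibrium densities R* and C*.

Set dC/dt = 0 with C > 0: 0.0059R - 0.421 = 0, so R* = 0.421/0.0059 = 71.4.
Set dR/dt = 0 with R > 0: 0.619 - 0.0211C = 0, so C* = 0.619/0.0211 = 29.3.

R* ≈ 71.4, C* ≈ 29.3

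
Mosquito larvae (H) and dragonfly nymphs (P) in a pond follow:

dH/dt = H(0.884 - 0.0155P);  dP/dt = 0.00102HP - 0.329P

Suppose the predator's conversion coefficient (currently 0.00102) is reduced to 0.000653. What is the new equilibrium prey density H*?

At the interior fixed point, setting dP/dt = 0 with P > 0 fixes H* = (predator death rate)/(HP coefficient) — independent of the other coefficients.
With the change, H* = 0.329/0.000653 = 504; it rises from 323.

H* ≈ 504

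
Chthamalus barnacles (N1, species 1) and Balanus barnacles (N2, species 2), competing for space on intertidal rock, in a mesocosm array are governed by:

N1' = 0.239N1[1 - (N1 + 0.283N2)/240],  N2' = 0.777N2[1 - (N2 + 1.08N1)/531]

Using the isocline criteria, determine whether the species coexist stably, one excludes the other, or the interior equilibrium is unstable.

Compare the nullcline intercepts: K1/α12 = 240/0.283 = 848 > K2 = 531; K2/α21 = 531/1.08 = 492 > K1 = 240.
Since both inequalities hold, each species can invade when rare, so the interior equilibrium is stable.

stable coexistence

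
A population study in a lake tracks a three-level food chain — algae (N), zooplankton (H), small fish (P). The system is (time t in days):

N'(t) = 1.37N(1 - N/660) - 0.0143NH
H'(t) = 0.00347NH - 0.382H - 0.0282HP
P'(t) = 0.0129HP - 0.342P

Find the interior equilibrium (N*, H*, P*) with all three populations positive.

From dP/dt = 0: 0.0129H* = 0.342, so H* = 26.5.
From dN/dt = 0: 1.37(1 - N*/660) = 0.0143·26.5, giving N* = 660·(1 - 0.277) = 477.
From dH/dt = 0: 0.00347·477 - 0.382 = 0.0282P*, so P* = 1.27/0.0282 = 45.2.

N* ≈ 477, H* ≈ 26.5, P* ≈ 45.2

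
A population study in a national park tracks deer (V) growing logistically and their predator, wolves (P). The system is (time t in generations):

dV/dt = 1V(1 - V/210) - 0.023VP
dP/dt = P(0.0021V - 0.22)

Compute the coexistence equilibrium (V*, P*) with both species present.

V* ≈ 105, P* ≈ 21.8

From dP/dt = 0 with P > 0: 0.0021V* = 0.22, so V* = 105.
Substitute into dV/dt = 0: 1(1 - 105/210) = 0.023P*.
The bracket is 0.501, giving P* = 0.501/0.023 = 21.8.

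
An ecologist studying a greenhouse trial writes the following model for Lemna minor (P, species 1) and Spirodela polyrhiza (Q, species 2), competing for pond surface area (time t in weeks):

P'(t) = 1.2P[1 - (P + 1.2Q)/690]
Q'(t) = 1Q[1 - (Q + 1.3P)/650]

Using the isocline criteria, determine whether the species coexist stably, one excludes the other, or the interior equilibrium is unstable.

unstable coexistence (outcome depends on initial conditions)

Compare the nullcline intercepts: K1/α12 = 690/1.2 = 575 < K2 = 650; K2/α21 = 650/1.3 = 500 < K1 = 690.
Since both are reversed, neither can invade when rare; the interior point is a saddle.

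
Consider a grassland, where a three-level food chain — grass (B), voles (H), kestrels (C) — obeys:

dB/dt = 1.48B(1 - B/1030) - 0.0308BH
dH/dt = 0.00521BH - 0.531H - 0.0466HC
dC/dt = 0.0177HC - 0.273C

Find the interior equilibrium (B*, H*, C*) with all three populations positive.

From dC/dt = 0: 0.0177H* = 0.273, so H* = 15.4.
From dB/dt = 0: 1.48(1 - B*/1030) = 0.0308·15.4, giving B* = 1030·(1 - 0.321) = 699.
From dH/dt = 0: 0.00521·699 - 0.531 = 0.0466C*, so C* = 3.11/0.0466 = 66.8.

B* ≈ 699, H* ≈ 15.4, C* ≈ 66.8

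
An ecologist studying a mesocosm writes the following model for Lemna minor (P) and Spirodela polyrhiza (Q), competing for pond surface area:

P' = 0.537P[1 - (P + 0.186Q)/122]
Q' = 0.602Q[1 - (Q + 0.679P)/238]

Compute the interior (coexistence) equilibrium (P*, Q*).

Setting both brackets to zero gives the nullclines P + 0.186Q = 122 and 0.679P + Q = 238.
Substituting Q = 238 - 0.679P into the first: P(1 - 0.186·0.679) = 122 - 0.186·238.
So P* = 77.7/0.874 = 89, and then Q* = 238 - 0.679·89 = 178.

P* ≈ 89, Q* ≈ 178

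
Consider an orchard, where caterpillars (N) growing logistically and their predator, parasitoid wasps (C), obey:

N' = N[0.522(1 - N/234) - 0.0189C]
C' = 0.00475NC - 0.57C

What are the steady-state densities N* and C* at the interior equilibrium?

N* ≈ 120, C* ≈ 13.5

From dC/dt = 0 with C > 0: 0.00475N* = 0.57, so N* = 120.
Substitute into dN/dt = 0: 0.522(1 - 120/234) = 0.0189C*.
The bracket is 0.487, giving C* = 0.254/0.0189 = 13.5.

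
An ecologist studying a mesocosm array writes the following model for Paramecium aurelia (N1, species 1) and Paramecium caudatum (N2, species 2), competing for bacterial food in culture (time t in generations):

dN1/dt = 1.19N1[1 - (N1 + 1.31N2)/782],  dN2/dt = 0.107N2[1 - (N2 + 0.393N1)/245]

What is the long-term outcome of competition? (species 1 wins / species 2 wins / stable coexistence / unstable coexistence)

Compare the nullcline intercepts: K1/α12 = 782/1.31 = 597 > K2 = 245; K2/α21 = 245/0.393 = 623 < K1 = 782.
Since the inequalities point opposite ways, species 1 can invade but species 2 cannot.

species 1 excludes species 2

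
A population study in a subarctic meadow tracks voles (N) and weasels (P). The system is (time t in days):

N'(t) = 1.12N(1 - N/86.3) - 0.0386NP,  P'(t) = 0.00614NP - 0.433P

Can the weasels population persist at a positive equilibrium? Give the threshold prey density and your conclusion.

The predator equation gives dP/dt > 0 only when N > 0.433/0.00614 = 70.5.
Without the predator, N → K = 86.3. Since 86.3 > 70.5, the predator can invade and persist.

Threshold N = 70.5; K > 70.5, so yes, the predator persists.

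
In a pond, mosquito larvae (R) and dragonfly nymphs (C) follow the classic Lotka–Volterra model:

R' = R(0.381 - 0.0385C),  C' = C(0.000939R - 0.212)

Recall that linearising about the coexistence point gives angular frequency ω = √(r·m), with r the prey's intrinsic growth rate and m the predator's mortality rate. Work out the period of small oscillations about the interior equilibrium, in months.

T ≈ 22.1 months

Here r = 0.381 and m = 0.212, so r·m = 0.0808.
ω = √0.0808 = 0.284 per month, hence T = 2π/ω ≈ 22.1 months.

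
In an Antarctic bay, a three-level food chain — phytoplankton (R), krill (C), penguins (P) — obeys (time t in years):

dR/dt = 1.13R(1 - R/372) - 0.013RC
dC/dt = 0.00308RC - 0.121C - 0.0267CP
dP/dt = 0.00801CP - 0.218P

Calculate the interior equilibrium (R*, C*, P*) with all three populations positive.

From dP/dt = 0: 0.00801C* = 0.218, so C* = 27.2.
From dR/dt = 0: 1.13(1 - R*/372) = 0.013·27.2, giving R* = 372·(1 - 0.313) = 256.
From dC/dt = 0: 0.00308·256 - 0.121 = 0.0267P*, so P* = 0.666/0.0267 = 24.9.

R* ≈ 256, C* ≈ 27.2, P* ≈ 24.9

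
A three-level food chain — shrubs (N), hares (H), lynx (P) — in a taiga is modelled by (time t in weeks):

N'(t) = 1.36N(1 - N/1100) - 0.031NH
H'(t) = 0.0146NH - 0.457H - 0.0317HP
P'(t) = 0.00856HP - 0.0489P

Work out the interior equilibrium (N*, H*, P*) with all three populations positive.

N* ≈ 957, H* ≈ 5.71, P* ≈ 426

From dP/dt = 0: 0.00856H* = 0.0489, so H* = 5.71.
From dN/dt = 0: 1.36(1 - N*/1100) = 0.031·5.71, giving N* = 1100·(1 - 0.13) = 957.
From dH/dt = 0: 0.0146·957 - 0.457 = 0.0317P*, so P* = 13.5/0.0317 = 426.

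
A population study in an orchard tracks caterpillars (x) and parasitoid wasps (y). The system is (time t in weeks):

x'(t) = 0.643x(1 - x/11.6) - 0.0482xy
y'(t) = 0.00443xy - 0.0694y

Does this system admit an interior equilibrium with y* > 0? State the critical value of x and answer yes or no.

The predator equation gives dy/dt > 0 only when x > 0.0694/0.00443 = 15.7.
Without the predator, x → K = 11.6. Since 11.6 < 15.7, the predator cannot invade.

Threshold x = 15.7; K < 15.7, so no, the predator goes extinct.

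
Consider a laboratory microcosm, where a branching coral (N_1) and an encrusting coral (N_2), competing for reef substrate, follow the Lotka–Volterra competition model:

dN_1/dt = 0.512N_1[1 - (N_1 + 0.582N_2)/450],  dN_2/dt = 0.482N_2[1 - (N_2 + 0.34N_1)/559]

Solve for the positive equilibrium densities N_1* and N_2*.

N_1* ≈ 155, N_2* ≈ 506

Setting both brackets to zero gives the nullclines N_1 + 0.582N_2 = 450 and 0.34N_1 + N_2 = 559.
Substituting N_2 = 559 - 0.34N_1 into the first: N_1(1 - 0.582·0.34) = 450 - 0.582·559.
So N_1* = 125/0.802 = 155, and then N_2* = 559 - 0.34·155 = 506.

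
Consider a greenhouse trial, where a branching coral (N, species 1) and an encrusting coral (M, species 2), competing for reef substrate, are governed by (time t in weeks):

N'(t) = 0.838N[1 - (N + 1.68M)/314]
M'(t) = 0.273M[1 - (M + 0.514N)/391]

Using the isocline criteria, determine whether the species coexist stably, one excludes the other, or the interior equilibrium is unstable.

Compare the nullcline intercepts: K1/α12 = 314/1.68 = 187 < K2 = 391; K2/α21 = 391/0.514 = 761 > K1 = 314.
Since the inequalities point opposite ways, species 2 can invade but species 1 cannot.

species 2 excludes species 1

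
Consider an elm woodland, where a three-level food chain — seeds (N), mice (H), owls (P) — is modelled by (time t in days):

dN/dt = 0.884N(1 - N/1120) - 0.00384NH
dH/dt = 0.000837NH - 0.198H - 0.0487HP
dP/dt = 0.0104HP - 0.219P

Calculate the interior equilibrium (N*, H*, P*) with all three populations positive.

N* ≈ 1020, H* ≈ 21.1, P* ≈ 13.4

From dP/dt = 0: 0.0104H* = 0.219, so H* = 21.1.
From dN/dt = 0: 0.884(1 - N*/1120) = 0.00384·21.1, giving N* = 1120·(1 - 0.0915) = 1020.
From dH/dt = 0: 0.000837·1020 - 0.198 = 0.0487P*, so P* = 0.654/0.0487 = 13.4.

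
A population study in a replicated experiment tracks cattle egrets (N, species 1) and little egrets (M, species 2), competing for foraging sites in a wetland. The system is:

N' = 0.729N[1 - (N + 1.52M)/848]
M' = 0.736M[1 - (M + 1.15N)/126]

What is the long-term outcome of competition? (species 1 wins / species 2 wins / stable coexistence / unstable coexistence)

Compare the nullcline intercepts: K1/α12 = 848/1.52 = 558 > K2 = 126; K2/α21 = 126/1.15 = 110 < K1 = 848.
Since the inequalities point opposite ways, species 1 can invade but species 2 cannot.

species 1 excludes species 2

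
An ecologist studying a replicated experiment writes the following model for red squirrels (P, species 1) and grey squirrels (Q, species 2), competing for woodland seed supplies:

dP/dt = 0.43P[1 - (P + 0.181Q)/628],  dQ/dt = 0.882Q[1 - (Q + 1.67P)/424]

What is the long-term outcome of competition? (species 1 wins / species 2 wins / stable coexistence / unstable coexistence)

species 1 excludes species 2

Compare the nullcline intercepts: K1/α12 = 628/0.181 = 3470 > K2 = 424; K2/α21 = 424/1.67 = 254 < K1 = 628.
Since the inequalities point opposite ways, species 1 can invade but species 2 cannot.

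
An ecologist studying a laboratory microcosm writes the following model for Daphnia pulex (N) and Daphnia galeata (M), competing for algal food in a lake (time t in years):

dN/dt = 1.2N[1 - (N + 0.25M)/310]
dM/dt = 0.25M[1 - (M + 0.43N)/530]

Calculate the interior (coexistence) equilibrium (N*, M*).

N* ≈ 199, M* ≈ 444

Setting both brackets to zero gives the nullclines N + 0.25M = 310 and 0.43N + M = 530.
Substituting M = 530 - 0.43N into the first: N(1 - 0.25·0.43) = 310 - 0.25·530.
So N* = 178/0.892 = 199, and then M* = 530 - 0.43·199 = 444.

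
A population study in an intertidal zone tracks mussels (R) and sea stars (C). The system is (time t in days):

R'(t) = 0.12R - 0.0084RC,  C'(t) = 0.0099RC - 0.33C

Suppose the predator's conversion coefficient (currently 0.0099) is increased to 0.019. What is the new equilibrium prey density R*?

At the interior fixed point, setting dC/dt = 0 with C > 0 fixes R* = (predator death rate)/(RC coefficient) — independent of the other coefficients.
With the change, R* = 0.33/0.019 = 17.4; it falls from 33.3.

R* ≈ 17.4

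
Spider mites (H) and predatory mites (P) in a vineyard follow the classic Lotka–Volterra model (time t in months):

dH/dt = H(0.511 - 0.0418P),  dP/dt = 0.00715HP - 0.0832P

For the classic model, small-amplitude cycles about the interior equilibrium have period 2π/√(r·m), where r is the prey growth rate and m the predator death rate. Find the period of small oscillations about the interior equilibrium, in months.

Here r = 0.511 and m = 0.0832, so r·m = 0.0425.
ω = √0.0425 = 0.206 per month, hence T = 2π/ω ≈ 30.5 months.

T ≈ 30.5 months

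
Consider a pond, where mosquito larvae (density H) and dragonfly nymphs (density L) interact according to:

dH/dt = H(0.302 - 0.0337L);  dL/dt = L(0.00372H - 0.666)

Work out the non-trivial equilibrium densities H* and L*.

H* ≈ 179, L* ≈ 8.96

Set dL/dt = 0 with L > 0: 0.00372H - 0.666 = 0, so H* = 0.666/0.00372 = 179.
Set dH/dt = 0 with H > 0: 0.302 - 0.0337L = 0, so L* = 0.302/0.0337 = 8.96.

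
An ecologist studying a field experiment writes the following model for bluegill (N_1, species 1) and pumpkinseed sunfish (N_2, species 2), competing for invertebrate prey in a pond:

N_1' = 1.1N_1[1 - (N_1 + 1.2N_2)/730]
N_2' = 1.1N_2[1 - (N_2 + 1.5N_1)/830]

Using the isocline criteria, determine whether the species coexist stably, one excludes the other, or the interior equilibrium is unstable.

Compare the nullcline intercepts: K1/α12 = 730/1.2 = 608 < K2 = 830; K2/α21 = 830/1.5 = 553 < K1 = 730.
Since both are reversed, neither can invade when rare; the interior point is a saddle.

unstable coexistence (outcome depends on initial conditions)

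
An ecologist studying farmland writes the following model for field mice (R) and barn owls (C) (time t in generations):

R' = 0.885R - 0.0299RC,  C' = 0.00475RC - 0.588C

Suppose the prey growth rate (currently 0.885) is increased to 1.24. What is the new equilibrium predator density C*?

At the interior fixed point, setting dR/dt = 0 with R > 0 fixes C* = (prey growth rate)/(RC coefficient) — independent of the other coefficients.
With the change, C* = 1.24/0.0299 = 41.5; it rises from 29.6.

C* ≈ 41.5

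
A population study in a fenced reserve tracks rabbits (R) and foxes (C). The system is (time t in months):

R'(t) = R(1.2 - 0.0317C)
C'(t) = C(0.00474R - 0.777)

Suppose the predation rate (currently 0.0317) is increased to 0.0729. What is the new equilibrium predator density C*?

At the interior fixed point, setting dR/dt = 0 with R > 0 fixes C* = (prey growth rate)/(RC coefficient) — independent of the other coefficients.
With the change, C* = 1.2/0.0729 = 16.5; it falls from 37.9.

C* ≈ 16.5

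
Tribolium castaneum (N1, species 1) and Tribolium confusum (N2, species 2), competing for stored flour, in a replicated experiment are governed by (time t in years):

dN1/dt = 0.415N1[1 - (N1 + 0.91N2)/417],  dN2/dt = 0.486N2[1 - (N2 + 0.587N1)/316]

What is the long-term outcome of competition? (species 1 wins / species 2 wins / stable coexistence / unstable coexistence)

stable coexistence

Compare the nullcline intercepts: K1/α12 = 417/0.91 = 458 > K2 = 316; K2/α21 = 316/0.587 = 538 > K1 = 417.
Since both inequalities hold, each species can invade when rare, so the interior equilibrium is stable.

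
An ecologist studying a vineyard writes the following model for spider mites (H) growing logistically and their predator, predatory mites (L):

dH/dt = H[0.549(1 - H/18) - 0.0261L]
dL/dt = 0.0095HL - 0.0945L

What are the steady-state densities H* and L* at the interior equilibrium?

From dL/dt = 0 with L > 0: 0.0095H* = 0.0945, so H* = 9.95.
Substitute into dH/dt = 0: 0.549(1 - 9.95/18) = 0.0261L*.
The bracket is 0.447, giving L* = 0.246/0.0261 = 9.41.

H* ≈ 9.95, L* ≈ 9.41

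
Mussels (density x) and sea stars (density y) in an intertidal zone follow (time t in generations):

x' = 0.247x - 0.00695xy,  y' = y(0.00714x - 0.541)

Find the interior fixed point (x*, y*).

x* ≈ 75.8, y* ≈ 35.5

Set dy/dt = 0 with y > 0: 0.00714x - 0.541 = 0, so x* = 0.541/0.00714 = 75.8.
Set dx/dt = 0 with x > 0: 0.247 - 0.00695y = 0, so y* = 0.247/0.00695 = 35.5.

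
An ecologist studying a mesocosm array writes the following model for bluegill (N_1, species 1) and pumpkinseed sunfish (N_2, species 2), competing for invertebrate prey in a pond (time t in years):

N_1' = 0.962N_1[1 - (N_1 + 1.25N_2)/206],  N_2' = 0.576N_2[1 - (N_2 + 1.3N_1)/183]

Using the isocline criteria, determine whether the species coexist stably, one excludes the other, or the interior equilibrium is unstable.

unstable coexistence (outcome depends on initial conditions)

Compare the nullcline intercepts: K1/α12 = 206/1.25 = 165 < K2 = 183; K2/α21 = 183/1.3 = 141 < K1 = 206.
Since both are reversed, neither can invade when rare; the interior point is a saddle.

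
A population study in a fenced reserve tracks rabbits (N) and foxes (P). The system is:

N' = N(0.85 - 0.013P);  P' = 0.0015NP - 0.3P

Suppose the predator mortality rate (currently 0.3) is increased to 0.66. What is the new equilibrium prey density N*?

At the interior fixed point, setting dP/dt = 0 with P > 0 fixes N* = (predator death rate)/(NP coefficient) — independent of the other coefficients.
With the change, N* = 0.66/0.0015 = 440; it rises from 200.

N* ≈ 440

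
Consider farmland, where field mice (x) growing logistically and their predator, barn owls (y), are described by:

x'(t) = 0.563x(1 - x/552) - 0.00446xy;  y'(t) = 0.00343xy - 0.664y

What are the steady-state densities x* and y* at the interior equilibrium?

From dy/dt = 0 with y > 0: 0.00343x* = 0.664, so x* = 194.
Substitute into dx/dt = 0: 0.563(1 - 194/552) = 0.00446y*.
The bracket is 0.649, giving y* = 0.366/0.00446 = 82.

x* ≈ 194, y* ≈ 82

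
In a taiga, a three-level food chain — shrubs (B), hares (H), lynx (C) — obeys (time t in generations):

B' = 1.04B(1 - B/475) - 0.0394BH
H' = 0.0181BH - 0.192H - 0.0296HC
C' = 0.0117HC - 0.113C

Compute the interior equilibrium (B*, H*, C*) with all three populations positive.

From dC/dt = 0: 0.0117H* = 0.113, so H* = 9.66.
From dB/dt = 0: 1.04(1 - B*/475) = 0.0394·9.66, giving B* = 475·(1 - 0.366) = 301.
From dH/dt = 0: 0.0181·301 - 0.192 = 0.0296C*, so C* = 5.26/0.0296 = 178.

B* ≈ 301, H* ≈ 9.66, C* ≈ 178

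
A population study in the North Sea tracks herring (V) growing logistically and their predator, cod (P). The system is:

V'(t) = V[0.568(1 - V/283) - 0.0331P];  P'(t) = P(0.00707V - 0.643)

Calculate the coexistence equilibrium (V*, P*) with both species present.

V* ≈ 90.9, P* ≈ 11.6

From dP/dt = 0 with P > 0: 0.00707V* = 0.643, so V* = 90.9.
Substitute into dV/dt = 0: 0.568(1 - 90.9/283) = 0.0331P*.
The bracket is 0.679, giving P* = 0.385/0.0331 = 11.6.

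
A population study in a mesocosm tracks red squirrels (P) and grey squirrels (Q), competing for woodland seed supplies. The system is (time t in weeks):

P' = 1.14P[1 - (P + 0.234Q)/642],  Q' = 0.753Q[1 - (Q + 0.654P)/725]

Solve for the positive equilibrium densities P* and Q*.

Setting both brackets to zero gives the nullclines P + 0.234Q = 642 and 0.654P + Q = 725.
Substituting Q = 725 - 0.654P into the first: P(1 - 0.234·0.654) = 642 - 0.234·725.
So P* = 472/0.847 = 558, and then Q* = 725 - 0.654·558 = 360.

P* ≈ 558, Q* ≈ 360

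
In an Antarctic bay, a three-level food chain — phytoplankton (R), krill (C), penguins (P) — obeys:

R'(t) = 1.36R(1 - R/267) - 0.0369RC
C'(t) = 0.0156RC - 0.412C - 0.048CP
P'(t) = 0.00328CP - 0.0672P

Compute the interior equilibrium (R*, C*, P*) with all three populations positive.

From dP/dt = 0: 0.00328C* = 0.0672, so C* = 20.5.
From dR/dt = 0: 1.36(1 - R*/267) = 0.0369·20.5, giving R* = 267·(1 - 0.556) = 119.
From dC/dt = 0: 0.0156·119 - 0.412 = 0.048P*, so P* = 1.44/0.048 = 30.

R* ≈ 119, C* ≈ 20.5, P* ≈ 30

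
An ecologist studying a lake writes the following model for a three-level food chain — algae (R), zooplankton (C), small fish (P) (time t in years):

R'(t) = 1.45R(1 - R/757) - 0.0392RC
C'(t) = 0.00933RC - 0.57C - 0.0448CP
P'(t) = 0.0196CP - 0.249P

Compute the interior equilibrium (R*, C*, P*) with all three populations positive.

R* ≈ 497, C* ≈ 12.7, P* ≈ 90.8

From dP/dt = 0: 0.0196C* = 0.249, so C* = 12.7.
From dR/dt = 0: 1.45(1 - R*/757) = 0.0392·12.7, giving R* = 757·(1 - 0.343) = 497.
From dC/dt = 0: 0.00933·497 - 0.57 = 0.0448P*, so P* = 4.07/0.0448 = 90.8.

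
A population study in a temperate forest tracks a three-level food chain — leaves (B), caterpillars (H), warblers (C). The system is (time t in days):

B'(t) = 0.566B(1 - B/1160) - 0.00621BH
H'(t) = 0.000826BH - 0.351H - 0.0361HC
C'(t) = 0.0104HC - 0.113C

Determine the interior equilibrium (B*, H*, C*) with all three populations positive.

From dC/dt = 0: 0.0104H* = 0.113, so H* = 10.9.
From dB/dt = 0: 0.566(1 - B*/1160) = 0.00621·10.9, giving B* = 1160·(1 - 0.119) = 1020.
From dH/dt = 0: 0.000826·1020 - 0.351 = 0.0361C*, so C* = 0.493/0.0361 = 13.7.

B* ≈ 1020, H* ≈ 10.9, C* ≈ 13.7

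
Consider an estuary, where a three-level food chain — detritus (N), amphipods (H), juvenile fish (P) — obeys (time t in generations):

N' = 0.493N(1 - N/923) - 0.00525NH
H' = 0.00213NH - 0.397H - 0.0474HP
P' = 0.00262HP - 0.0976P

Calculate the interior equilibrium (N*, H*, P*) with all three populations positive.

From dP/dt = 0: 0.00262H* = 0.0976, so H* = 37.3.
From dN/dt = 0: 0.493(1 - N*/923) = 0.00525·37.3, giving N* = 923·(1 - 0.397) = 557.
From dH/dt = 0: 0.00213·557 - 0.397 = 0.0474P*, so P* = 0.789/0.0474 = 16.6.

N* ≈ 557, H* ≈ 37.3, P* ≈ 16.6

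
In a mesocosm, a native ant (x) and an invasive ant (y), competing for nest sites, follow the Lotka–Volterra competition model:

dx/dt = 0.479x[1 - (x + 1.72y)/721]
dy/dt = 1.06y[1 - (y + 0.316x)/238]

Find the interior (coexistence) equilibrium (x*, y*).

x* ≈ 683, y* ≈ 22.3

Setting both brackets to zero gives the nullclines x + 1.72y = 721 and 0.316x + y = 238.
Substituting y = 238 - 0.316x into the first: x(1 - 1.72·0.316) = 721 - 1.72·238.
So x* = 312/0.456 = 683, and then y* = 238 - 0.316·683 = 22.3.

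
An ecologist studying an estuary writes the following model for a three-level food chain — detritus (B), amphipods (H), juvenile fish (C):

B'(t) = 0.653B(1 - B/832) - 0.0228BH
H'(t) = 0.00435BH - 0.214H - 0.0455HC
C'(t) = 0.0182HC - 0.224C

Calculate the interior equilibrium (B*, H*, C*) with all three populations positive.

From dC/dt = 0: 0.0182H* = 0.224, so H* = 12.3.
From dB/dt = 0: 0.653(1 - B*/832) = 0.0228·12.3, giving B* = 832·(1 - 0.43) = 474.
From dH/dt = 0: 0.00435·474 - 0.214 = 0.0455C*, so C* = 1.85/0.0455 = 40.7.

B* ≈ 474, H* ≈ 12.3, C* ≈ 40.7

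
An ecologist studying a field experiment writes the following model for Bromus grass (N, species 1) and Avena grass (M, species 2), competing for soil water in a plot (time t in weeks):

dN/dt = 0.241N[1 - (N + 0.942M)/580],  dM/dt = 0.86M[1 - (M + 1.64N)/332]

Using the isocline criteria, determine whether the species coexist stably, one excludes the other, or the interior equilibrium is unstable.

Compare the nullcline intercepts: K1/α12 = 580/0.942 = 616 > K2 = 332; K2/α21 = 332/1.64 = 202 < K1 = 580.
Since the inequalities point opposite ways, species 1 can invade but species 2 cannot.

species 1 excludes species 2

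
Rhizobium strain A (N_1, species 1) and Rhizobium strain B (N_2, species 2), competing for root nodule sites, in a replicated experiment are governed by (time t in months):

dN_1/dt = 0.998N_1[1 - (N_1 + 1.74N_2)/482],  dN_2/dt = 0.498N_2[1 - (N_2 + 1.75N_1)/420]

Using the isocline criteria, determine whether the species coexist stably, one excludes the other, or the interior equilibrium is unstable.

Compare the nullcline intercepts: K1/α12 = 482/1.74 = 277 < K2 = 420; K2/α21 = 420/1.75 = 240 < K1 = 482.
Since both are reversed, neither can invade when rare; the interior point is a saddle.

unstable coexistence (outcome depends on initial conditions)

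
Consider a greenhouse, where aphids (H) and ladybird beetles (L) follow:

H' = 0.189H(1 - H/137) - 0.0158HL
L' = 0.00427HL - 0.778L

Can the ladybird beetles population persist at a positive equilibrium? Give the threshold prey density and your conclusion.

Threshold H = 182; K < 182, so no, the predator goes extinct.

The predator equation gives dL/dt > 0 only when H > 0.778/0.00427 = 182.
Without the predator, H → K = 137. Since 137 < 182, the predator cannot invade.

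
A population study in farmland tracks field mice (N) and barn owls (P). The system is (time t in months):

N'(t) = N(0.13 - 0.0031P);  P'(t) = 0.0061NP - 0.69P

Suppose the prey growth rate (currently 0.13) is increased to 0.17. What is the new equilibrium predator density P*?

P* ≈ 54.8

At the interior fixed point, setting dN/dt = 0 with N > 0 fixes P* = (prey growth rate)/(NP coefficient) — independent of the other coefficients.
With the change, P* = 0.17/0.0031 = 54.8; it rises from 41.9.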